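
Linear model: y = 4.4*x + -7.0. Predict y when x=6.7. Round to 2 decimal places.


y = 4.4 * 6.7 + (-7.0)
= 29.48 + (-7.0)
= 22.48

22.48


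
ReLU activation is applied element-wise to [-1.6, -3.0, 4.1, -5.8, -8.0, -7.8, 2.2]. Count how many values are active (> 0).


ReLU(x) = max(0, x) for each element:
ReLU(-1.6) = 0
ReLU(-3.0) = 0
ReLU(4.1) = 4.1
ReLU(-5.8) = 0
ReLU(-8.0) = 0
ReLU(-7.8) = 0
ReLU(2.2) = 2.2
Active neurons (>0): 2

2


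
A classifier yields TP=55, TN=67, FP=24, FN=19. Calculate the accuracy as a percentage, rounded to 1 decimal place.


Accuracy = (TP + TN) / (TP + TN + FP + FN) * 100
= (55 + 67) / (55 + 67 + 24 + 19)
= 122 / 165
= 0.7394
= 73.9%

73.9


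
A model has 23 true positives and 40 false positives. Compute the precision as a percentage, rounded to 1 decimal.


Precision = TP / (TP + FP) * 100
= 23 / (23 + 40)
= 23 / 63
= 0.3651
= 36.5%

36.5


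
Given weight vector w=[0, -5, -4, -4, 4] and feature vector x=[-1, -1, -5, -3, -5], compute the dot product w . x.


Element-wise products:
0 * -1 = 0
-5 * -1 = 5
-4 * -5 = 20
-4 * -3 = 12
4 * -5 = -20
Sum = 0 + 5 + 20 + 12 + -20
= 17

17


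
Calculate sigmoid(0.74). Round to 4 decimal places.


sigmoid(z) = 1 / (1 + exp(-z))
exp(-(0.74)) = exp(-0.74) = 0.4771
1 + 0.4771 = 1.4771
1 / 1.4771 = 0.6770

0.6770


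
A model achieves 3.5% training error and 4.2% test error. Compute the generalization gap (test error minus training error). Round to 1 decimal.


Generalization gap = test_error - train_error
= 4.2 - 3.5
= 0.7%
A small gap suggests good generalization.

0.7


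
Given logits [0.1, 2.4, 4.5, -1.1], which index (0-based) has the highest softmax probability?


Softmax is a monotonic transformation, so it preserves the argmax.
We need to find the index of the maximum logit.
Index 0: 0.1
Index 1: 2.4
Index 2: 4.5
Index 3: -1.1
Maximum logit = 4.5 at index 2

2


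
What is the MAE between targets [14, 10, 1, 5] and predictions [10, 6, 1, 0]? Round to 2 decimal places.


Absolute errors: [4, 4, 0, 5]
Sum of absolute errors = 13
MAE = 13 / 4 = 3.25

3.25


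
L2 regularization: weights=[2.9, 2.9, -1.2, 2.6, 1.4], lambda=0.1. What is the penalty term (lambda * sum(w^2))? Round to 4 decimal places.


Squaring each weight:
2.9^2 = 8.41
2.9^2 = 8.41
(-1.2)^2 = 1.44
2.6^2 = 6.76
1.4^2 = 1.96
Sum of squares = 26.98
Penalty = 0.1 * 26.98 = 2.6980

2.6980


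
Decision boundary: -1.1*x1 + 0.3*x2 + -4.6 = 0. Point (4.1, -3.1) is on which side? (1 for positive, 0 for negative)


Compute -1.1 * 4.1 + 0.3 * -3.1 + -4.6
= -4.51 + -0.93 + -4.6
= -10.04
Since -10.04 < 0, the point is on the negative side.

0


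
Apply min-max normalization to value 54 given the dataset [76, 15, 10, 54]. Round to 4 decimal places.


Min = 10, Max = 76
Range = 76 - 10 = 66
Scaled = (x - min) / (max - min)
= (54 - 10) / 66
= 44 / 66
= 0.6667

0.6667


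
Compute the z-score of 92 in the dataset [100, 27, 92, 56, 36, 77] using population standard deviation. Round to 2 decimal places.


Mean = (100 + 27 + 92 + 56 + 36 + 77) / 6 = 64.6667
Variance = sum((x_i - mean)^2) / n = 743.8889
Std = sqrt(743.8889) = 27.2743
Z = (x - mean) / std
= (92 - 64.6667) / 27.2743
= 27.3333 / 27.2743
= 1.00

1.00


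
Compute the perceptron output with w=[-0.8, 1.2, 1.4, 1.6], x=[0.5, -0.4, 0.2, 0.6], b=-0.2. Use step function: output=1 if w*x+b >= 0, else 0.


z = w . x + b
= -0.8*0.5 + 1.2*-0.4 + 1.4*0.2 + 1.6*0.6 + -0.2
= -0.4 + -0.48 + 0.28 + 0.96 + -0.2
= 0.36 + -0.2
= 0.16
Since z = 0.16 >= 0, output = 1

1


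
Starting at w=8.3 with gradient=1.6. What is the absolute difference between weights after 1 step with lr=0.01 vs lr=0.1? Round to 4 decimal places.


With lr=0.01: w_new = 8.3 - 0.01 * 1.6 = 8.284
With lr=0.1: w_new = 8.3 - 0.1 * 1.6 = 8.14
Absolute difference = |8.284 - 8.14|
= 0.1440

0.1440


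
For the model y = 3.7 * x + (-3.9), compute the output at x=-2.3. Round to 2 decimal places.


y = 3.7 * -2.3 + (-3.9)
= -8.51 + (-3.9)
= -12.41

-12.41


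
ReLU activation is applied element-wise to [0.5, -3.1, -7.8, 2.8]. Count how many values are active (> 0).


ReLU(x) = max(0, x) for each element:
ReLU(0.5) = 0.5
ReLU(-3.1) = 0
ReLU(-7.8) = 0
ReLU(2.8) = 2.8
Active neurons (>0): 2

2


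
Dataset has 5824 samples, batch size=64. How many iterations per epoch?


Iterations per epoch = dataset_size / batch_size
= 5824 / 64
= 91

91


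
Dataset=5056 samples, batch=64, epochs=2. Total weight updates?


Iterations per epoch = 5056 / 64 = 79
Total updates = iterations_per_epoch * epochs
= 79 * 2
= 158

158


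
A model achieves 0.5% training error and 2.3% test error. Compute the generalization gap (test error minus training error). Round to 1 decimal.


Generalization gap = test_error - train_error
= 2.3 - 0.5
= 1.8%
A small gap suggests good generalization.

1.8


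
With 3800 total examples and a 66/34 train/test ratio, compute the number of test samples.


Train samples = 3800 * 66% = 2508
Test samples = 3800 - 2508
= 1292

1292


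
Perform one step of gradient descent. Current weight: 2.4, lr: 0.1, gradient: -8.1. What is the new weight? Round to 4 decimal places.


w_new = w_old - lr * gradient
= 2.4 - 0.1 * -8.1
= 2.4 - (-0.81)
= 3.2100

3.2100


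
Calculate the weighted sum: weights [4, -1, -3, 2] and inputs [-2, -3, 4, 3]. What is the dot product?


Element-wise products:
4 * -2 = -8
-1 * -3 = 3
-3 * 4 = -12
2 * 3 = 6
Sum = -8 + 3 + -12 + 6
= -11

-11


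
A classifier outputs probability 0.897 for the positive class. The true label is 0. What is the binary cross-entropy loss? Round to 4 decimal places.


For y=0: Loss = -log(1-p)
= -log(1 - 0.897)
= -log(0.103)
= -(-2.273)
= 2.2730

2.2730


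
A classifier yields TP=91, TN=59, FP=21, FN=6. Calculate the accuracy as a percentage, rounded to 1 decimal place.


Accuracy = (TP + TN) / (TP + TN + FP + FN) * 100
= (91 + 59) / (91 + 59 + 21 + 6)
= 150 / 177
= 0.8475
= 84.7%

84.7


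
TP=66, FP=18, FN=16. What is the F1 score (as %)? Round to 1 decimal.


Precision = TP / (TP + FP) = 66 / 84 = 0.7857
Recall = TP / (TP + FN) = 66 / 82 = 0.8049
F1 = 2 * P * R / (P + R)
= 2 * 0.7857 * 0.8049 / (0.7857 + 0.8049)
= 1.2648 / 1.5906
= 0.7952
As percentage: 79.5%

79.5


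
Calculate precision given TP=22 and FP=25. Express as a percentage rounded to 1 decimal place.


Precision = TP / (TP + FP) * 100
= 22 / (22 + 25)
= 22 / 47
= 0.4681
= 46.8%

46.8


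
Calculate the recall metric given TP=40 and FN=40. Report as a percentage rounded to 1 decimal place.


Recall = TP / (TP + FN) * 100
= 40 / (40 + 40)
= 40 / 80
= 0.5
= 50.0%

50.0


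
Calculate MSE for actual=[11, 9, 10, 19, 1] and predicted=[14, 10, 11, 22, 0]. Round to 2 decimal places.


Differences: [-3, -1, -1, -3, 1]
Squared errors: [9, 1, 1, 9, 1]
Sum of squared errors = 21
MSE = 21 / 5 = 4.20

4.20


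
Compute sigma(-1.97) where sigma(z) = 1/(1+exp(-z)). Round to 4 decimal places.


sigmoid(z) = 1 / (1 + exp(-z))
exp(-(-1.97)) = exp(1.97) = 7.1707
1 + 7.1707 = 8.1707
1 / 8.1707 = 0.1224

0.1224


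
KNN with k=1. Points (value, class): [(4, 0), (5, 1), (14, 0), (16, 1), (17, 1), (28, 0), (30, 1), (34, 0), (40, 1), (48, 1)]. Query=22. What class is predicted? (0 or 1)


Distances from query 22:
Point 17 (class 1): distance = 5
K=1 nearest neighbors: classes = [1]
Votes for class 1: 1 / 1
Majority vote => class 1

1


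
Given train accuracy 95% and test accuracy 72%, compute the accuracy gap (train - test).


Gap = train_accuracy - test_accuracy
= 95 - 72
= 23%
This large gap strongly indicates overfitting.

23


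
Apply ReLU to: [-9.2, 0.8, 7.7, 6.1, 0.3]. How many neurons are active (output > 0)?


ReLU(x) = max(0, x) for each element:
ReLU(-9.2) = 0
ReLU(0.8) = 0.8
ReLU(7.7) = 7.7
ReLU(6.1) = 6.1
ReLU(0.3) = 0.3
Active neurons (>0): 4

4


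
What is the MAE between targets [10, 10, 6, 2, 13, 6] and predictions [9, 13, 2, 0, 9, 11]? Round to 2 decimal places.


Absolute errors: [1, 3, 4, 2, 4, 5]
Sum of absolute errors = 19
MAE = 19 / 6 = 3.17

3.17


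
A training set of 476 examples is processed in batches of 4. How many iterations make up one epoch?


Iterations per epoch = dataset_size / batch_size
= 476 / 4
= 119

119


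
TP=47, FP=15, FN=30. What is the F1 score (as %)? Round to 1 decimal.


Precision = TP / (TP + FP) = 47 / 62 = 0.7581
Recall = TP / (TP + FN) = 47 / 77 = 0.6104
F1 = 2 * P * R / (P + R)
= 2 * 0.7581 * 0.6104 / (0.7581 + 0.6104)
= 0.9254 / 1.3685
= 0.6763
As percentage: 67.6%

67.6


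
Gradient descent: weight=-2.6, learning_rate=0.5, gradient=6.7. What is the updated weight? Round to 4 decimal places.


w_new = w_old - lr * gradient
= -2.6 - 0.5 * 6.7
= -2.6 - (3.35)
= -5.9500

-5.9500


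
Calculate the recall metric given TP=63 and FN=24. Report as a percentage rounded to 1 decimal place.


Recall = TP / (TP + FN) * 100
= 63 / (63 + 24)
= 63 / 87
= 0.7241
= 72.4%

72.4


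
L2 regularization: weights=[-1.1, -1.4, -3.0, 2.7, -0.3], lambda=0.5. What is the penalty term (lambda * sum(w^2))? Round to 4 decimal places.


Squaring each weight:
(-1.1)^2 = 1.21
(-1.4)^2 = 1.96
(-3.0)^2 = 9.0
2.7^2 = 7.29
(-0.3)^2 = 0.09
Sum of squares = 19.55
Penalty = 0.5 * 19.55 = 9.7750

9.7750


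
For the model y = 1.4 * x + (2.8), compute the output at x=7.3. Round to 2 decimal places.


y = 1.4 * 7.3 + (2.8)
= 10.22 + (2.8)
= 13.02

13.02


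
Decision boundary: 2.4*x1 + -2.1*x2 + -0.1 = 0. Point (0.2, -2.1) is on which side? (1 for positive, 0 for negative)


Compute 2.4 * 0.2 + -2.1 * -2.1 + -0.1
= 0.48 + 4.41 + -0.1
= 4.79
Since 4.79 >= 0, the point is on the positive side.

1


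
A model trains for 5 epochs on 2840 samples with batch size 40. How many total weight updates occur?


Iterations per epoch = 2840 / 40 = 71
Total updates = iterations_per_epoch * epochs
= 71 * 5
= 355

355


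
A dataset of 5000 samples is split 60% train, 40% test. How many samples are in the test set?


Train samples = 5000 * 60% = 3000
Test samples = 5000 - 3000
= 2000

2000


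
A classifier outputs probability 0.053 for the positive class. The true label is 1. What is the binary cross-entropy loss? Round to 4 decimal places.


For y=1: Loss = -log(p)
= -log(0.053)
= -(-2.9375)
= 2.9375

2.9375


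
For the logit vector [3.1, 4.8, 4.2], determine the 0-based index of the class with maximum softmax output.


Softmax is a monotonic transformation, so it preserves the argmax.
We need to find the index of the maximum logit.
Index 0: 3.1
Index 1: 4.8
Index 2: 4.2
Maximum logit = 4.8 at index 1

1


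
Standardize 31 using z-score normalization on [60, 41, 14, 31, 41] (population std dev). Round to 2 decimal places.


Mean = (60 + 41 + 14 + 31 + 41) / 5 = 37.4
Variance = sum((x_i - mean)^2) / n = 225.04
Std = sqrt(225.04) = 15.0013
Z = (x - mean) / std
= (31 - 37.4) / 15.0013
= -6.4 / 15.0013
= -0.43

-0.43


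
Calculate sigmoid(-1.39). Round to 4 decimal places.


sigmoid(z) = 1 / (1 + exp(-z))
exp(-(-1.39)) = exp(1.39) = 4.0149
1 + 4.0149 = 5.0149
1 / 5.0149 = 0.1994

0.1994


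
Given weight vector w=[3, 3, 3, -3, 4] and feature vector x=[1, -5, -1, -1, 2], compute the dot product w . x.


Element-wise products:
3 * 1 = 3
3 * -5 = -15
3 * -1 = -3
-3 * -1 = 3
4 * 2 = 8
Sum = 3 + -15 + -3 + 3 + 8
= -4

-4


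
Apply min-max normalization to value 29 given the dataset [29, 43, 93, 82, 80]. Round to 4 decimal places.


Min = 29, Max = 93
Range = 93 - 29 = 64
Scaled = (x - min) / (max - min)
= (29 - 29) / 64
= 0 / 64
= 0.0000

0.0000


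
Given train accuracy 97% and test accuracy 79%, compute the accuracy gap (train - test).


Gap = train_accuracy - test_accuracy
= 97 - 79
= 18%
This gap suggests the model is overfitting.

18


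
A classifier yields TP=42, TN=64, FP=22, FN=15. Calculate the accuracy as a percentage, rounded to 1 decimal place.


Accuracy = (TP + TN) / (TP + TN + FP + FN) * 100
= (42 + 64) / (42 + 64 + 22 + 15)
= 106 / 143
= 0.7413
= 74.1%

74.1


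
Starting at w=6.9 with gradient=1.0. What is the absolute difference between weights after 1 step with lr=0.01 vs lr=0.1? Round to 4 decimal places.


With lr=0.01: w_new = 6.9 - 0.01 * 1.0 = 6.89
With lr=0.1: w_new = 6.9 - 0.1 * 1.0 = 6.8
Absolute difference = |6.89 - 6.8|
= 0.0900

0.0900


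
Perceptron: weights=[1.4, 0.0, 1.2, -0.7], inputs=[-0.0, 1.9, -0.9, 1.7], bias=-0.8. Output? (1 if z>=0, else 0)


z = w . x + b
= 1.4*-0.0 + 0.0*1.9 + 1.2*-0.9 + -0.7*1.7 + -0.8
= -0.0 + 0.0 + -1.08 + -1.19 + -0.8
= -2.27 + -0.8
= -3.07
Since z = -3.07 < 0, output = 0

0


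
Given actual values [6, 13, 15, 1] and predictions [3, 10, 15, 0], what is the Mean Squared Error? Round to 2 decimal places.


Differences: [3, 3, 0, 1]
Squared errors: [9, 9, 0, 1]
Sum of squared errors = 19
MSE = 19 / 4 = 4.75

4.75


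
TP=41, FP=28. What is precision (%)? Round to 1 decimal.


Precision = TP / (TP + FP) * 100
= 41 / (41 + 28)
= 41 / 69
= 0.5942
= 59.4%

59.4


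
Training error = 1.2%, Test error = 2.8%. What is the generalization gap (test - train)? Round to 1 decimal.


Generalization gap = test_error - train_error
= 2.8 - 1.2
= 1.6%
A small gap suggests good generalization.

1.6


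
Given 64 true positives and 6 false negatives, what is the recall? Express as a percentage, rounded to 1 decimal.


Recall = TP / (TP + FN) * 100
= 64 / (64 + 6)
= 64 / 70
= 0.9143
= 91.4%

91.4


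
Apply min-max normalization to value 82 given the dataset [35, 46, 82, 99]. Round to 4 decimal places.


Min = 35, Max = 99
Range = 99 - 35 = 64
Scaled = (x - min) / (max - min)
= (82 - 35) / 64
= 47 / 64
= 0.7344

0.7344


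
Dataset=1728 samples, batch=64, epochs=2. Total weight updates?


Iterations per epoch = 1728 / 64 = 27
Total updates = iterations_per_epoch * epochs
= 27 * 2
= 54

54


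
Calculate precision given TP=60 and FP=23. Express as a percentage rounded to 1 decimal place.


Precision = TP / (TP + FP) * 100
= 60 / (60 + 23)
= 60 / 83
= 0.7229
= 72.3%

72.3


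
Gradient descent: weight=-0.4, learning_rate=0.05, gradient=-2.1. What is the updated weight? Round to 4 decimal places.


w_new = w_old - lr * gradient
= -0.4 - 0.05 * -2.1
= -0.4 - (-0.105)
= -0.2950

-0.2950


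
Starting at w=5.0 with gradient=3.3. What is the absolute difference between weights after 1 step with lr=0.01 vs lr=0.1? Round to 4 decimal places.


With lr=0.01: w_new = 5.0 - 0.01 * 3.3 = 4.967
With lr=0.1: w_new = 5.0 - 0.1 * 3.3 = 4.67
Absolute difference = |4.967 - 4.67|
= 0.2970

0.2970


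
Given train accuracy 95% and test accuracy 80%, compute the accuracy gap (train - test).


Gap = train_accuracy - test_accuracy
= 95 - 80
= 15%
This gap suggests the model is overfitting.

15


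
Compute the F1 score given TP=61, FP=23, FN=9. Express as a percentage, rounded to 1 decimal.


Precision = TP / (TP + FP) = 61 / 84 = 0.7262
Recall = TP / (TP + FN) = 61 / 70 = 0.8714
F1 = 2 * P * R / (P + R)
= 2 * 0.7262 * 0.8714 / (0.7262 + 0.8714)
= 1.2656 / 1.5976
= 0.7922
As percentage: 79.2%

79.2


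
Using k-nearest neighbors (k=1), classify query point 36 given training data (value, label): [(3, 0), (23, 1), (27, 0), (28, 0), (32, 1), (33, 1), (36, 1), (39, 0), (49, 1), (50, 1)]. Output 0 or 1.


Distances from query 36:
Point 36 (class 1): distance = 0
K=1 nearest neighbors: classes = [1]
Votes for class 1: 1 / 1
Majority vote => class 1

1


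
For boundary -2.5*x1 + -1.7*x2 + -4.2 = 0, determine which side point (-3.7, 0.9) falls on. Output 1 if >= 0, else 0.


Compute -2.5 * -3.7 + -1.7 * 0.9 + -4.2
= 9.25 + -1.53 + -4.2
= 3.52
Since 3.52 >= 0, the point is on the positive side.

1


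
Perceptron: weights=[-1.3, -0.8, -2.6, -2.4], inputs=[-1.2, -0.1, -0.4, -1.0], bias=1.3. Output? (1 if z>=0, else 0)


z = w . x + b
= -1.3*-1.2 + -0.8*-0.1 + -2.6*-0.4 + -2.4*-1.0 + 1.3
= 1.56 + 0.08 + 1.04 + 2.4 + 1.3
= 5.08 + 1.3
= 6.38
Since z = 6.38 >= 0, output = 1

1


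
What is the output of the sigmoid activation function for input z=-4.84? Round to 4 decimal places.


sigmoid(z) = 1 / (1 + exp(-z))
exp(-(-4.84)) = exp(4.84) = 126.4694
1 + 126.4694 = 127.4694
1 / 127.4694 = 0.0078

0.0078


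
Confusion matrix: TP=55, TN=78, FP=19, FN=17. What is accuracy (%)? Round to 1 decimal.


Accuracy = (TP + TN) / (TP + TN + FP + FN) * 100
= (55 + 78) / (55 + 78 + 19 + 17)
= 133 / 169
= 0.787
= 78.7%

78.7


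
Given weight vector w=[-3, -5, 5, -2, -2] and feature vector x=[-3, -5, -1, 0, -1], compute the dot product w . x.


Element-wise products:
-3 * -3 = 9
-5 * -5 = 25
5 * -1 = -5
-2 * 0 = 0
-2 * -1 = 2
Sum = 9 + 25 + -5 + 0 + 2
= 31

31


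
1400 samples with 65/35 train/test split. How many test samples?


Train samples = 1400 * 65% = 910
Test samples = 1400 - 910
= 490

490


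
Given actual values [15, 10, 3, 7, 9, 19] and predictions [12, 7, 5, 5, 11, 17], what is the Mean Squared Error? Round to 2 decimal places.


Differences: [3, 3, -2, 2, -2, 2]
Squared errors: [9, 9, 4, 4, 4, 4]
Sum of squared errors = 34
MSE = 34 / 6 = 5.67

5.67


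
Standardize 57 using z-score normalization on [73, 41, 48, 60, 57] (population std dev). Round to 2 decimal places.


Mean = (73 + 41 + 48 + 60 + 57) / 5 = 55.8
Variance = sum((x_i - mean)^2) / n = 118.96
Std = sqrt(118.96) = 10.9069
Z = (x - mean) / std
= (57 - 55.8) / 10.9069
= 1.2 / 10.9069
= 0.11

0.11


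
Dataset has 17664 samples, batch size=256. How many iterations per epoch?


Iterations per epoch = dataset_size / batch_size
= 17664 / 256
= 69

69


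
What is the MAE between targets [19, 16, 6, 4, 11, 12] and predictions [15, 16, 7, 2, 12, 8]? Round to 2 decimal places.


Absolute errors: [4, 0, 1, 2, 1, 4]
Sum of absolute errors = 12
MAE = 12 / 6 = 2.00

2.00


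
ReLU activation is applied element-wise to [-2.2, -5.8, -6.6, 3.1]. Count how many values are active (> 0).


ReLU(x) = max(0, x) for each element:
ReLU(-2.2) = 0
ReLU(-5.8) = 0
ReLU(-6.6) = 0
ReLU(3.1) = 3.1
Active neurons (>0): 1

1


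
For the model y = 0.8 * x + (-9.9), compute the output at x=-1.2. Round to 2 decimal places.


y = 0.8 * -1.2 + (-9.9)
= -0.96 + (-9.9)
= -10.86

-10.86


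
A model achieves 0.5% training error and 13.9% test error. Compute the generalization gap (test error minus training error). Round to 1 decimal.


Generalization gap = test_error - train_error
= 13.9 - 0.5
= 13.4%
A large gap suggests overfitting.

13.4


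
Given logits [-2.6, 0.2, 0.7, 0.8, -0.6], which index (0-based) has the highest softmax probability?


Softmax is a monotonic transformation, so it preserves the argmax.
We need to find the index of the maximum logit.
Index 0: -2.6
Index 1: 0.2
Index 2: 0.7
Index 3: 0.8
Index 4: -0.6
Maximum logit = 0.8 at index 3

3


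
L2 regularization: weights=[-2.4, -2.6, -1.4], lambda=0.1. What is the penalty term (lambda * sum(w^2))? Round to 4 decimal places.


Squaring each weight:
(-2.4)^2 = 5.76
(-2.6)^2 = 6.76
(-1.4)^2 = 1.96
Sum of squares = 14.48
Penalty = 0.1 * 14.48 = 1.4480

1.4480


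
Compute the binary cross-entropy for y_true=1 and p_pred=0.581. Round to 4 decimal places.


For y=1: Loss = -log(p)
= -log(0.581)
= -(-0.543)
= 0.5430

0.5430


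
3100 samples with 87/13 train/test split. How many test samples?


Train samples = 3100 * 87% = 2697
Test samples = 3100 - 2697
= 403

403


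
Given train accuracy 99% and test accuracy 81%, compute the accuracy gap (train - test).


Gap = train_accuracy - test_accuracy
= 99 - 81
= 18%
This gap suggests the model is overfitting.

18


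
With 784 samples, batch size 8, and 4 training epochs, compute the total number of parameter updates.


Iterations per epoch = 784 / 8 = 98
Total updates = iterations_per_epoch * epochs
= 98 * 4
= 392

392


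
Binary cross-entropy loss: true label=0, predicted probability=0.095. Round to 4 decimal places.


For y=0: Loss = -log(1-p)
= -log(1 - 0.095)
= -log(0.905)
= -(-0.0998)
= 0.0998

0.0998


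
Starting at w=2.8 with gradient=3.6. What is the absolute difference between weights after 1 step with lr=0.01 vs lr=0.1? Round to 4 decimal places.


With lr=0.01: w_new = 2.8 - 0.01 * 3.6 = 2.764
With lr=0.1: w_new = 2.8 - 0.1 * 3.6 = 2.44
Absolute difference = |2.764 - 2.44|
= 0.3240

0.3240


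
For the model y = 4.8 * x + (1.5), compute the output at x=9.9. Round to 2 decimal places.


y = 4.8 * 9.9 + (1.5)
= 47.52 + (1.5)
= 49.02

49.02


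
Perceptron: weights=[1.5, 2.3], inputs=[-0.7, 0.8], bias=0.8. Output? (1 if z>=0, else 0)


z = w . x + b
= 1.5*-0.7 + 2.3*0.8 + 0.8
= -1.05 + 1.84 + 0.8
= 0.79 + 0.8
= 1.59
Since z = 1.59 >= 0, output = 1

1


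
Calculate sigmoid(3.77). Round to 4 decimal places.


sigmoid(z) = 1 / (1 + exp(-z))
exp(-(3.77)) = exp(-3.77) = 0.0231
1 + 0.0231 = 1.0231
1 / 1.0231 = 0.9775

0.9775


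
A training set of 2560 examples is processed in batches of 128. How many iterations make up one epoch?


Iterations per epoch = dataset_size / batch_size
= 2560 / 128
= 20

20


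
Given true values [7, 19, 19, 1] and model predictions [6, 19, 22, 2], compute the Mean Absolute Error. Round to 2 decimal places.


Absolute errors: [1, 0, 3, 1]
Sum of absolute errors = 5
MAE = 5 / 4 = 1.25

1.25


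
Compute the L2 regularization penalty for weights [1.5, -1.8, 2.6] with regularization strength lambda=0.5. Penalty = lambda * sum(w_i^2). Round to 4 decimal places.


Squaring each weight:
1.5^2 = 2.25
(-1.8)^2 = 3.24
2.6^2 = 6.76
Sum of squares = 12.25
Penalty = 0.5 * 12.25 = 6.1250

6.1250


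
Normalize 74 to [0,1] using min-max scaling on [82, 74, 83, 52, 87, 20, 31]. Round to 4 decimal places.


Min = 20, Max = 87
Range = 87 - 20 = 67
Scaled = (x - min) / (max - min)
= (74 - 20) / 67
= 54 / 67
= 0.8060

0.8060


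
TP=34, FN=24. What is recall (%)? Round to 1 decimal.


Recall = TP / (TP + FN) * 100
= 34 / (34 + 24)
= 34 / 58
= 0.5862
= 58.6%

58.6


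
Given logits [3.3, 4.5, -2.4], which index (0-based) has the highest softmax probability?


Softmax is a monotonic transformation, so it preserves the argmax.
We need to find the index of the maximum logit.
Index 0: 3.3
Index 1: 4.5
Index 2: -2.4
Maximum logit = 4.5 at index 1

1


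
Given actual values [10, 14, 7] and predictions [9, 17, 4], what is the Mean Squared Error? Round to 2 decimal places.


Differences: [1, -3, 3]
Squared errors: [1, 9, 9]
Sum of squared errors = 19
MSE = 19 / 3 = 6.33

6.33


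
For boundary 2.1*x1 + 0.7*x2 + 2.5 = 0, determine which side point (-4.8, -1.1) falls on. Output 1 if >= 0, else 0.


Compute 2.1 * -4.8 + 0.7 * -1.1 + 2.5
= -10.08 + -0.77 + 2.5
= -8.35
Since -8.35 < 0, the point is on the negative side.

0


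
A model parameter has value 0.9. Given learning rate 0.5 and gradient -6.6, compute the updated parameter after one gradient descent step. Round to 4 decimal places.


w_new = w_old - lr * gradient
= 0.9 - 0.5 * -6.6
= 0.9 - (-3.3)
= 4.2000

4.2000


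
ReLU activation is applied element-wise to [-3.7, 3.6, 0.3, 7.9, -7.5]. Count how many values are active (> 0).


ReLU(x) = max(0, x) for each element:
ReLU(-3.7) = 0
ReLU(3.6) = 3.6
ReLU(0.3) = 0.3
ReLU(7.9) = 7.9
ReLU(-7.5) = 0
Active neurons (>0): 3

3


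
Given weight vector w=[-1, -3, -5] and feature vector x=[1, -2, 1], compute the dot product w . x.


Element-wise products:
-1 * 1 = -1
-3 * -2 = 6
-5 * 1 = -5
Sum = -1 + 6 + -5
= 0

0


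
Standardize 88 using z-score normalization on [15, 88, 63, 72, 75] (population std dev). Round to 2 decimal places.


Mean = (15 + 88 + 63 + 72 + 75) / 5 = 62.6
Variance = sum((x_i - mean)^2) / n = 630.64
Std = sqrt(630.64) = 25.1125
Z = (x - mean) / std
= (88 - 62.6) / 25.1125
= 25.4 / 25.1125
= 1.01

1.01


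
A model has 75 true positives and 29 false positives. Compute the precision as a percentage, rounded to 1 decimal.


Precision = TP / (TP + FP) * 100
= 75 / (75 + 29)
= 75 / 104
= 0.7212
= 72.1%

72.1


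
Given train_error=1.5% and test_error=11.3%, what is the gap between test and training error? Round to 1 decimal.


Generalization gap = test_error - train_error
= 11.3 - 1.5
= 9.8%
A moderate gap.

9.8


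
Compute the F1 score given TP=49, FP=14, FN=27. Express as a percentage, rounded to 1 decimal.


Precision = TP / (TP + FP) = 49 / 63 = 0.7778
Recall = TP / (TP + FN) = 49 / 76 = 0.6447
F1 = 2 * P * R / (P + R)
= 2 * 0.7778 * 0.6447 / (0.7778 + 0.6447)
= 1.0029 / 1.4225
= 0.705
As percentage: 70.5%

70.5


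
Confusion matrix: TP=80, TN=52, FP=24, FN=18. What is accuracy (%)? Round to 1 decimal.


Accuracy = (TP + TN) / (TP + TN + FP + FN) * 100
= (80 + 52) / (80 + 52 + 24 + 18)
= 132 / 174
= 0.7586
= 75.9%

75.9


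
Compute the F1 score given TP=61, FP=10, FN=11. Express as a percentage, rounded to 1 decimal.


Precision = TP / (TP + FP) = 61 / 71 = 0.8592
Recall = TP / (TP + FN) = 61 / 72 = 0.8472
F1 = 2 * P * R / (P + R)
= 2 * 0.8592 * 0.8472 / (0.8592 + 0.8472)
= 1.4558 / 1.7064
= 0.8531
As percentage: 85.3%

85.3


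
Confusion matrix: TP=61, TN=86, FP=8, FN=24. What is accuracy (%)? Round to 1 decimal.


Accuracy = (TP + TN) / (TP + TN + FP + FN) * 100
= (61 + 86) / (61 + 86 + 8 + 24)
= 147 / 179
= 0.8212
= 82.1%

82.1


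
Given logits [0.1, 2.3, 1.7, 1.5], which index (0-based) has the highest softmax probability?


Softmax is a monotonic transformation, so it preserves the argmax.
We need to find the index of the maximum logit.
Index 0: 0.1
Index 1: 2.3
Index 2: 1.7
Index 3: 1.5
Maximum logit = 2.3 at index 1

1


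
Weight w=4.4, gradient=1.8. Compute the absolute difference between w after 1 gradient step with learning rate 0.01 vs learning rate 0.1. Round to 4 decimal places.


With lr=0.01: w_new = 4.4 - 0.01 * 1.8 = 4.382
With lr=0.1: w_new = 4.4 - 0.1 * 1.8 = 4.22
Absolute difference = |4.382 - 4.22|
= 0.1620

0.1620


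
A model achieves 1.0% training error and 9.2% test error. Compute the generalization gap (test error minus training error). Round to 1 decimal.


Generalization gap = test_error - train_error
= 9.2 - 1.0
= 8.2%
A moderate gap.

8.2


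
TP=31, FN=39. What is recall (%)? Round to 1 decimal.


Recall = TP / (TP + FN) * 100
= 31 / (31 + 39)
= 31 / 70
= 0.4429
= 44.3%

44.3


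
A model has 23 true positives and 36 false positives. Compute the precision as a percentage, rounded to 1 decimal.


Precision = TP / (TP + FP) * 100
= 23 / (23 + 36)
= 23 / 59
= 0.3898
= 39.0%

39.0


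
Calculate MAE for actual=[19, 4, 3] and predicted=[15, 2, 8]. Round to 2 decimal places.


Absolute errors: [4, 2, 5]
Sum of absolute errors = 11
MAE = 11 / 3 = 3.67

3.67


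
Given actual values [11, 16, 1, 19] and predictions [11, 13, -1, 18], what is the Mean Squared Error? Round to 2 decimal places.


Differences: [0, 3, 2, 1]
Squared errors: [0, 9, 4, 1]
Sum of squared errors = 14
MSE = 14 / 4 = 3.50

3.50


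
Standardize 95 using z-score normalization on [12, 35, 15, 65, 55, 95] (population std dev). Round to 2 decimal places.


Mean = (12 + 35 + 15 + 65 + 55 + 95) / 6 = 46.1667
Variance = sum((x_i - mean)^2) / n = 846.8056
Std = sqrt(846.8056) = 29.0999
Z = (x - mean) / std
= (95 - 46.1667) / 29.0999
= 48.8333 / 29.0999
= 1.68

1.68


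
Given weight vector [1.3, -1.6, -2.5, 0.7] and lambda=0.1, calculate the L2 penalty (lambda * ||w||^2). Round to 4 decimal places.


Squaring each weight:
1.3^2 = 1.69
(-1.6)^2 = 2.56
(-2.5)^2 = 6.25
0.7^2 = 0.49
Sum of squares = 10.99
Penalty = 0.1 * 10.99 = 1.0990

1.0990


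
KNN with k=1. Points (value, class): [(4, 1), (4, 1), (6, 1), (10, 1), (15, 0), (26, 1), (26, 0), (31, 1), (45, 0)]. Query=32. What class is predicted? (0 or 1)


Distances from query 32:
Point 31 (class 1): distance = 1
K=1 nearest neighbors: classes = [1]
Votes for class 1: 1 / 1
Majority vote => class 1

1


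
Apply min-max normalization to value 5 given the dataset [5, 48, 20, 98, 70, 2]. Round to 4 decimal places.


Min = 2, Max = 98
Range = 98 - 2 = 96
Scaled = (x - min) / (max - min)
= (5 - 2) / 96
= 3 / 96
= 0.0313

0.0313


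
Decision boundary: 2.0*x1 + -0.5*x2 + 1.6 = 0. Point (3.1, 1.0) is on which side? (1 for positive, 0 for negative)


Compute 2.0 * 3.1 + -0.5 * 1.0 + 1.6
= 6.2 + -0.5 + 1.6
= 7.3
Since 7.3 >= 0, the point is on the positive side.

1


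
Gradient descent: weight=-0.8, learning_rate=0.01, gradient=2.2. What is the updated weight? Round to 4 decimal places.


w_new = w_old - lr * gradient
= -0.8 - 0.01 * 2.2
= -0.8 - (0.022)
= -0.8220

-0.8220


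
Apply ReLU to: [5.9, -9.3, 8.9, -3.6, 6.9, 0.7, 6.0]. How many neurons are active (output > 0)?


ReLU(x) = max(0, x) for each element:
ReLU(5.9) = 5.9
ReLU(-9.3) = 0
ReLU(8.9) = 8.9
ReLU(-3.6) = 0
ReLU(6.9) = 6.9
ReLU(0.7) = 0.7
ReLU(6.0) = 6.0
Active neurons (>0): 5

5


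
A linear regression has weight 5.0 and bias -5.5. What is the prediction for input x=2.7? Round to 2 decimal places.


y = 5.0 * 2.7 + (-5.5)
= 13.5 + (-5.5)
= 8.00

8.00


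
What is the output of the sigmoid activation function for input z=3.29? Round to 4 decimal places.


sigmoid(z) = 1 / (1 + exp(-z))
exp(-(3.29)) = exp(-3.29) = 0.0373
1 + 0.0373 = 1.0373
1 / 1.0373 = 0.9641

0.9641


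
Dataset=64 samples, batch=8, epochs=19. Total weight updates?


Iterations per epoch = 64 / 8 = 8
Total updates = iterations_per_epoch * epochs
= 8 * 19
= 152

152


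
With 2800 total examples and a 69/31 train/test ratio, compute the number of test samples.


Train samples = 2800 * 69% = 1932
Test samples = 2800 - 1932
= 868

868


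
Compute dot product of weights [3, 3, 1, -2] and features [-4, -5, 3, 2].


Element-wise products:
3 * -4 = -12
3 * -5 = -15
1 * 3 = 3
-2 * 2 = -4
Sum = -12 + -15 + 3 + -4
= -28

-28


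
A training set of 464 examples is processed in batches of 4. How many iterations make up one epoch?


Iterations per epoch = dataset_size / batch_size
= 464 / 4
= 116

116


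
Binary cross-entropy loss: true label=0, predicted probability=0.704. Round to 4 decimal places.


For y=0: Loss = -log(1-p)
= -log(1 - 0.704)
= -log(0.296)
= -(-1.2174)
= 1.2174

1.2174


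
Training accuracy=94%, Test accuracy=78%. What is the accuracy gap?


Gap = train_accuracy - test_accuracy
= 94 - 78
= 16%
This gap suggests the model is overfitting.

16


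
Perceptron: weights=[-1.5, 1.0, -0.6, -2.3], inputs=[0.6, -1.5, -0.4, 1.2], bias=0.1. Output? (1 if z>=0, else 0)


z = w . x + b
= -1.5*0.6 + 1.0*-1.5 + -0.6*-0.4 + -2.3*1.2 + 0.1
= -0.9 + -1.5 + 0.24 + -2.76 + 0.1
= -4.92 + 0.1
= -4.82
Since z = -4.82 < 0, output = 0

0


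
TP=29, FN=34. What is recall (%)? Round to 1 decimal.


Recall = TP / (TP + FN) * 100
= 29 / (29 + 34)
= 29 / 63
= 0.4603
= 46.0%

46.0


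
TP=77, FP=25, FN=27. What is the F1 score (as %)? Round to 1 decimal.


Precision = TP / (TP + FP) = 77 / 102 = 0.7549
Recall = TP / (TP + FN) = 77 / 104 = 0.7404
F1 = 2 * P * R / (P + R)
= 2 * 0.7549 * 0.7404 / (0.7549 + 0.7404)
= 1.1178 / 1.4953
= 0.7476
As percentage: 74.8%

74.8


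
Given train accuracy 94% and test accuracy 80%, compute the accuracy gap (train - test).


Gap = train_accuracy - test_accuracy
= 94 - 80
= 14%
This gap suggests the model is overfitting.

14


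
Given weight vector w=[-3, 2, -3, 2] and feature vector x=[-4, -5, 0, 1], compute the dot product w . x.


Element-wise products:
-3 * -4 = 12
2 * -5 = -10
-3 * 0 = 0
2 * 1 = 2
Sum = 12 + -10 + 0 + 2
= 4

4


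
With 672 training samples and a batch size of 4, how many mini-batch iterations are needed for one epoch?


Iterations per epoch = dataset_size / batch_size
= 672 / 4
= 168

168


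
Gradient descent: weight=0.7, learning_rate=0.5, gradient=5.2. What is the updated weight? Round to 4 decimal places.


w_new = w_old - lr * gradient
= 0.7 - 0.5 * 5.2
= 0.7 - (2.6)
= -1.9000

-1.9000


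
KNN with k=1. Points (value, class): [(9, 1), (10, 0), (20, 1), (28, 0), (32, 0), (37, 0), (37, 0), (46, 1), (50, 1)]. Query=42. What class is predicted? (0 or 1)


Distances from query 42:
Point 46 (class 1): distance = 4
K=1 nearest neighbors: classes = [1]
Votes for class 1: 1 / 1
Majority vote => class 1

1


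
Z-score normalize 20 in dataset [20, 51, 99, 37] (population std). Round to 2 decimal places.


Mean = (20 + 51 + 99 + 37) / 4 = 51.75
Variance = sum((x_i - mean)^2) / n = 864.6875
Std = sqrt(864.6875) = 29.4056
Z = (x - mean) / std
= (20 - 51.75) / 29.4056
= -31.75 / 29.4056
= -1.08

-1.08


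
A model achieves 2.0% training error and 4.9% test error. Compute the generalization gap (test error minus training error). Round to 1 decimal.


Generalization gap = test_error - train_error
= 4.9 - 2.0
= 2.9%
A moderate gap.

2.9


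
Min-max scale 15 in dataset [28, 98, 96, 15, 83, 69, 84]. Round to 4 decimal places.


Min = 15, Max = 98
Range = 98 - 15 = 83
Scaled = (x - min) / (max - min)
= (15 - 15) / 83
= 0 / 83
= 0.0000

0.0000


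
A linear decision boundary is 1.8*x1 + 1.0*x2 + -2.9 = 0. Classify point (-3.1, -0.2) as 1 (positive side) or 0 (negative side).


Compute 1.8 * -3.1 + 1.0 * -0.2 + -2.9
= -5.58 + -0.2 + -2.9
= -8.68
Since -8.68 < 0, the point is on the negative side.

0


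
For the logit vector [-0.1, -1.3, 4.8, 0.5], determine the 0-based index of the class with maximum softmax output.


Softmax is a monotonic transformation, so it preserves the argmax.
We need to find the index of the maximum logit.
Index 0: -0.1
Index 1: -1.3
Index 2: 4.8
Index 3: 0.5
Maximum logit = 4.8 at index 2

2


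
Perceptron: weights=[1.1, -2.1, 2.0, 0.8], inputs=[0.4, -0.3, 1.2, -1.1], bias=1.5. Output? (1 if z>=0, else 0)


z = w . x + b
= 1.1*0.4 + -2.1*-0.3 + 2.0*1.2 + 0.8*-1.1 + 1.5
= 0.44 + 0.63 + 2.4 + -0.88 + 1.5
= 2.59 + 1.5
= 4.09
Since z = 4.09 >= 0, output = 1

1


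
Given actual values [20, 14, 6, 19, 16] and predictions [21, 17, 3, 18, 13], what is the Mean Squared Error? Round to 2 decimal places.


Differences: [-1, -3, 3, 1, 3]
Squared errors: [1, 9, 9, 1, 9]
Sum of squared errors = 29
MSE = 29 / 5 = 5.80

5.80


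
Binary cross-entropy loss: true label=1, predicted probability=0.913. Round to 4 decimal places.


For y=1: Loss = -log(p)
= -log(0.913)
= -(-0.091)
= 0.0910

0.0910


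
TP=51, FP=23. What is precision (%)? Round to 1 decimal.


Precision = TP / (TP + FP) * 100
= 51 / (51 + 23)
= 51 / 74
= 0.6892
= 68.9%

68.9


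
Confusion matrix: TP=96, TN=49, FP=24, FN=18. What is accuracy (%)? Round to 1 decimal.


Accuracy = (TP + TN) / (TP + TN + FP + FN) * 100
= (96 + 49) / (96 + 49 + 24 + 18)
= 145 / 187
= 0.7754
= 77.5%

77.5


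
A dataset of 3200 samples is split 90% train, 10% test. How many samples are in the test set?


Train samples = 3200 * 90% = 2880
Test samples = 3200 - 2880
= 320

320


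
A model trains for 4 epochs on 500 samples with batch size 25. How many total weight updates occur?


Iterations per epoch = 500 / 25 = 20
Total updates = iterations_per_epoch * epochs
= 20 * 4
= 80

80


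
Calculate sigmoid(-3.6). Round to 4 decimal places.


sigmoid(z) = 1 / (1 + exp(-z))
exp(-(-3.6)) = exp(3.6) = 36.5982
1 + 36.5982 = 37.5982
1 / 37.5982 = 0.0266

0.0266


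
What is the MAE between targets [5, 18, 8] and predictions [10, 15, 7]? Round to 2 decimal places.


Absolute errors: [5, 3, 1]
Sum of absolute errors = 9
MAE = 9 / 3 = 3.00

3.00


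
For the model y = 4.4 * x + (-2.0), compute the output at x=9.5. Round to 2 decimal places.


y = 4.4 * 9.5 + (-2.0)
= 41.8 + (-2.0)
= 39.80

39.80


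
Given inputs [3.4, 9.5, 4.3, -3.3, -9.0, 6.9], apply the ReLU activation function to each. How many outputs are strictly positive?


ReLU(x) = max(0, x) for each element:
ReLU(3.4) = 3.4
ReLU(9.5) = 9.5
ReLU(4.3) = 4.3
ReLU(-3.3) = 0
ReLU(-9.0) = 0
ReLU(6.9) = 6.9
Active neurons (>0): 4

4


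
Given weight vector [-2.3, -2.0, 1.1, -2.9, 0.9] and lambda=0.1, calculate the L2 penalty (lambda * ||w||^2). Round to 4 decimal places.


Squaring each weight:
(-2.3)^2 = 5.29
(-2.0)^2 = 4.0
1.1^2 = 1.21
(-2.9)^2 = 8.41
0.9^2 = 0.81
Sum of squares = 19.72
Penalty = 0.1 * 19.72 = 1.9720

1.9720


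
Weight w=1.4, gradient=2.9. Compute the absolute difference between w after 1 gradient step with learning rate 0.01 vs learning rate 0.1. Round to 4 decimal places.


With lr=0.01: w_new = 1.4 - 0.01 * 2.9 = 1.371
With lr=0.1: w_new = 1.4 - 0.1 * 2.9 = 1.11
Absolute difference = |1.371 - 1.11|
= 0.2610

0.2610


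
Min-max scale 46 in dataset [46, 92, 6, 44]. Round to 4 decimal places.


Min = 6, Max = 92
Range = 92 - 6 = 86
Scaled = (x - min) / (max - min)
= (46 - 6) / 86
= 40 / 86
= 0.4651

0.4651


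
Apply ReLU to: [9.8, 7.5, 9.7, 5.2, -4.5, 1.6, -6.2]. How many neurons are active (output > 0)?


ReLU(x) = max(0, x) for each element:
ReLU(9.8) = 9.8
ReLU(7.5) = 7.5
ReLU(9.7) = 9.7
ReLU(5.2) = 5.2
ReLU(-4.5) = 0
ReLU(1.6) = 1.6
ReLU(-6.2) = 0
Active neurons (>0): 5

5


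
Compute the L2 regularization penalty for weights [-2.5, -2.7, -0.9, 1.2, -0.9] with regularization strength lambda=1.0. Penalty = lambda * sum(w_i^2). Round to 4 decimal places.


Squaring each weight:
(-2.5)^2 = 6.25
(-2.7)^2 = 7.29
(-0.9)^2 = 0.81
1.2^2 = 1.44
(-0.9)^2 = 0.81
Sum of squares = 16.6
Penalty = 1.0 * 16.6 = 16.6000

16.6000


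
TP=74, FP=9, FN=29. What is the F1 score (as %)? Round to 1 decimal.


Precision = TP / (TP + FP) = 74 / 83 = 0.8916
Recall = TP / (TP + FN) = 74 / 103 = 0.7184
F1 = 2 * P * R / (P + R)
= 2 * 0.8916 * 0.7184 / (0.8916 + 0.7184)
= 1.2811 / 1.61
= 0.7957
As percentage: 79.6%

79.6


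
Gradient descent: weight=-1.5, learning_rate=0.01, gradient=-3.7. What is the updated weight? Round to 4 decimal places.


w_new = w_old - lr * gradient
= -1.5 - 0.01 * -3.7
= -1.5 - (-0.037)
= -1.4630

-1.4630


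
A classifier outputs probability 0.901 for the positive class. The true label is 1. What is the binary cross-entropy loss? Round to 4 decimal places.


For y=1: Loss = -log(p)
= -log(0.901)
= -(-0.1043)
= 0.1043

0.1043


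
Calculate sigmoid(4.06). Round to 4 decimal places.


sigmoid(z) = 1 / (1 + exp(-z))
exp(-(4.06)) = exp(-4.06) = 0.0172
1 + 0.0172 = 1.0172
1 / 1.0172 = 0.9830

0.9830


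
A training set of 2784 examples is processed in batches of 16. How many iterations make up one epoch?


Iterations per epoch = dataset_size / batch_size
= 2784 / 16
= 174

174


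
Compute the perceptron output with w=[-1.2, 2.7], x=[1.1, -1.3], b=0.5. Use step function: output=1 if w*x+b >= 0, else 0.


z = w . x + b
= -1.2*1.1 + 2.7*-1.3 + 0.5
= -1.32 + -3.51 + 0.5
= -4.83 + 0.5
= -4.33
Since z = -4.33 < 0, output = 0

0


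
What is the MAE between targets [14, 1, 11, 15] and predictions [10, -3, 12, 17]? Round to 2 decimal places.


Absolute errors: [4, 4, 1, 2]
Sum of absolute errors = 11
MAE = 11 / 4 = 2.75

2.75


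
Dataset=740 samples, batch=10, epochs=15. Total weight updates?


Iterations per epoch = 740 / 10 = 74
Total updates = iterations_per_epoch * epochs
= 74 * 15
= 1110

1110


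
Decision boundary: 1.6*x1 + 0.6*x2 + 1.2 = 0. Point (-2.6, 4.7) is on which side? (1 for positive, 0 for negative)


Compute 1.6 * -2.6 + 0.6 * 4.7 + 1.2
= -4.16 + 2.82 + 1.2
= -0.14
Since -0.14 < 0, the point is on the negative side.

0


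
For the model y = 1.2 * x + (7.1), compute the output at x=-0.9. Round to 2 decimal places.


y = 1.2 * -0.9 + (7.1)
= -1.08 + (7.1)
= 6.02

6.02


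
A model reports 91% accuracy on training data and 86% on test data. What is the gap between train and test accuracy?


Gap = train_accuracy - test_accuracy
= 91 - 86
= 5%
This moderate gap may indicate mild overfitting.

5
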